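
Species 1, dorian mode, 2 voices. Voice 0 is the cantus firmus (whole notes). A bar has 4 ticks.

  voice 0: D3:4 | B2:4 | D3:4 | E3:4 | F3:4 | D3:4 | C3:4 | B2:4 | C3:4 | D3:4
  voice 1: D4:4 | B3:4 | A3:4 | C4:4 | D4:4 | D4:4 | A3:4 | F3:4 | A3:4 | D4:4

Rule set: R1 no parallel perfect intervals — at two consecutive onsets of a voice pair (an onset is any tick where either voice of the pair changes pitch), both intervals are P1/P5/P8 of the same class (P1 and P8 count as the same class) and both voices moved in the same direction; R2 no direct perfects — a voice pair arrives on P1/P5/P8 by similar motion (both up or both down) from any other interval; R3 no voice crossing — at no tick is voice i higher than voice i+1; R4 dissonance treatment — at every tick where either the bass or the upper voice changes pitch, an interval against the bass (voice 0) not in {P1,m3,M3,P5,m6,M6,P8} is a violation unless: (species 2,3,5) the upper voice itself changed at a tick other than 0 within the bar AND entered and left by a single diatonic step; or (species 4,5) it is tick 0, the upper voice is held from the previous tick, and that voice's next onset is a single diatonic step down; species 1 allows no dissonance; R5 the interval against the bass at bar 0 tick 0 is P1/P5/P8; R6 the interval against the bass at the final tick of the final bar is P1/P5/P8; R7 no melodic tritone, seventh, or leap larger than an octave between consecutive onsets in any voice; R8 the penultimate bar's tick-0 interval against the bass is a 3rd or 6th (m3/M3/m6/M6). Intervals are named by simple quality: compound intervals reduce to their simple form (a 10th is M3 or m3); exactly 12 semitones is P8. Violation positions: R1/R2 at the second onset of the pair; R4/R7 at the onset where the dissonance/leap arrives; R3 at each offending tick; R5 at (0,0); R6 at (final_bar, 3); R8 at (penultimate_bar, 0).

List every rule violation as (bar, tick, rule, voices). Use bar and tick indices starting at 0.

bar 0: v0=D3 v1=D4 downbeat P8
bar 1: v0=B2 v1=B3 downbeat P8
bar 2: v0=D3 v1=A3 downbeat P5
bar 3: v0=E3 v1=C4 downbeat m6
bar 4: v0=F3 v1=D4 downbeat M6
bar 5: v0=D3 v1=D4 downbeat P8
bar 6: v0=C3 v1=A3 downbeat M6
bar 7: v0=B2 v1=F3 downbeat TT
bar 8: v0=C3 v1=A3 downbeat M6
bar 9: v0=D3 v1=D4 downbeat P8
  -> R1 @ bar 1 tick 0 v(0, 1): D3/D4 P8 -> B2/B3 P8 similar
  -> R4 @ bar 7 tick 0 v(0, 1): B2/F3 TT untreated
  -> R2 @ bar 9 tick 0 v(0, 1): C3/A3 M6 -> D3/D4 P8 similar

(1, 0, R1, (0, 1))
(7, 0, R4, (0, 1))
(9, 0, R2, (0, 1))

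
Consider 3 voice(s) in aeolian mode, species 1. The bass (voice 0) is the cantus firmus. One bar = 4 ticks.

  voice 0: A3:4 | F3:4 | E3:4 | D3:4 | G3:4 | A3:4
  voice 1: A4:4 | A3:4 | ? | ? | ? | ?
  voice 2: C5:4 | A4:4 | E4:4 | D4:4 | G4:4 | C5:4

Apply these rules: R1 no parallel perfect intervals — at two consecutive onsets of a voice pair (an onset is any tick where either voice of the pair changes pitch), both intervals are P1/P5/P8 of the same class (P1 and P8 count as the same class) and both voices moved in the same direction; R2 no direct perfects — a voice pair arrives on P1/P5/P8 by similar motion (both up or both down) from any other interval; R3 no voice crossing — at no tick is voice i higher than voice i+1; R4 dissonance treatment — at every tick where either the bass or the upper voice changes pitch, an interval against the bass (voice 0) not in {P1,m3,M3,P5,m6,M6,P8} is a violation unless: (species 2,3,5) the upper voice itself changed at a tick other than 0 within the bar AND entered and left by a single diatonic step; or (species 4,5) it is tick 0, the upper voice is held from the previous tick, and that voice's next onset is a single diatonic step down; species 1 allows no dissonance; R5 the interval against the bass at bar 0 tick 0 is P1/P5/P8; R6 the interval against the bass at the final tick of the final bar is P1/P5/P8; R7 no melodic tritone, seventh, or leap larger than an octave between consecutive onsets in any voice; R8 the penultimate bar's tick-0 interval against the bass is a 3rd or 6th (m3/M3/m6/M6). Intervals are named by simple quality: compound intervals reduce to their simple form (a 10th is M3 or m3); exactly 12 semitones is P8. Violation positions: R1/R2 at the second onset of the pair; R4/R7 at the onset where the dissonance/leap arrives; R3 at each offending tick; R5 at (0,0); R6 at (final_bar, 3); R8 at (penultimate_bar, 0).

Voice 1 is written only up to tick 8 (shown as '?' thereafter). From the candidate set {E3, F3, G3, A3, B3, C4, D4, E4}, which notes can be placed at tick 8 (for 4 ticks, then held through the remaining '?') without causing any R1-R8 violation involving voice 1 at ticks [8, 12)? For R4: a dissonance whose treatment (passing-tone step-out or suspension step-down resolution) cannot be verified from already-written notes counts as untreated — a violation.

{B3, C4, E4, G3}

E3: violates R1,R2
F3: violates R4
G3: legal
A3: violates R4
B3: legal
C4: legal
D4: violates R4
E4: legal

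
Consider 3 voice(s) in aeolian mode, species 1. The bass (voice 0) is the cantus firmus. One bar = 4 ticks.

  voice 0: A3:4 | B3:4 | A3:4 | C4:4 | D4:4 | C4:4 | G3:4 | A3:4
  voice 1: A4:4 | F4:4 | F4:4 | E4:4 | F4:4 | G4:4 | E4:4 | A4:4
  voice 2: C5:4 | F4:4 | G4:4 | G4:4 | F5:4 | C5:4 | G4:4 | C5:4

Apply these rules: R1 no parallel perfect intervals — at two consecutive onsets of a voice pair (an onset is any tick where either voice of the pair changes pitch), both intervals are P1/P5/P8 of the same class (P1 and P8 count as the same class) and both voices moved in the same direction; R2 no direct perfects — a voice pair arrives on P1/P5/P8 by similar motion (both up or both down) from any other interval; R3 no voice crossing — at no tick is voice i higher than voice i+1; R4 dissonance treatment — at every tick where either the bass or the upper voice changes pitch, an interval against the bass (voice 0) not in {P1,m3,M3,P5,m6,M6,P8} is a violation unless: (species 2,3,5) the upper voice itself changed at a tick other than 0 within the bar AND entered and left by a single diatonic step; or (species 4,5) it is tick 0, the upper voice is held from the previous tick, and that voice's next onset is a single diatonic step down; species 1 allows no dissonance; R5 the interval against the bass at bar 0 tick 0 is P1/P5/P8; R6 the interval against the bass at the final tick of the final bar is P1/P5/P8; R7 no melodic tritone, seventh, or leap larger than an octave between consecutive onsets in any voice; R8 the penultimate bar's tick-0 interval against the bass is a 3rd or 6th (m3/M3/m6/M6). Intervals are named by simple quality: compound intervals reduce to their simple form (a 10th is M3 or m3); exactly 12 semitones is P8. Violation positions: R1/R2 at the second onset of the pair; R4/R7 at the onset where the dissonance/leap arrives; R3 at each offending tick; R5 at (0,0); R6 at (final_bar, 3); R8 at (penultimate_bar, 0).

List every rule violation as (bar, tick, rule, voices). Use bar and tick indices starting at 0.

bar 0: v0=A3 v1=A4 v2=C5 downbeat m3
bar 1: v0=B3 v1=F4 v2=F4 downbeat TT
bar 2: v0=A3 v1=F4 v2=G4 downbeat m7
bar 3: v0=C4 v1=E4 v2=G4 downbeat P5
bar 4: v0=D4 v1=F4 v2=F5 downbeat m3
bar 5: v0=C4 v1=G4 v2=C5 downbeat P8
bar 6: v0=G3 v1=E4 v2=G4 downbeat P8
bar 7: v0=A3 v1=A4 v2=C5 downbeat m3
  -> R5 @ bar 0 tick 0 v(0, 2): opens on m3
  -> R2 @ bar 1 tick 0 v(1, 2): A4/C5 m3 -> F4/F4 P1 similar
  -> R4 @ bar 1 tick 0 v(0, 1): B3/F4 TT untreated
  -> R4 @ bar 1 tick 0 v(0, 2): B3/F4 TT untreated
  -> R4 @ bar 2 tick 0 v(0, 2): A3/G4 m7 untreated
  -> R2 @ bar 4 tick 0 v(1, 2): E4/G4 m3 -> F4/F5 P8 similar
  -> R7 @ bar 4 tick 0 v(2,): G4->F5 leap 10st
  -> R2 @ bar 5 tick 0 v(0, 2): D4/F5 m3 -> C4/C5 P8 similar
  -> R1 @ bar 6 tick 0 v(0, 2): C4/C5 P8 -> G3/G4 P8 similar
  -> R8 @ bar 6 tick 0 v(0, 2): penult P8 not 3rd/6th
  -> R2 @ bar 7 tick 0 v(0, 1): G3/E4 M6 -> A3/A4 P8 similar
  -> R6 @ bar 7 tick 3 v(0, 2): closes on m3

(0, 0, R5, (0, 2))
(1, 0, R2, (1, 2))
(1, 0, R4, (0, 1))
(1, 0, R4, (0, 2))
(2, 0, R4, (0, 2))
(4, 0, R2, (1, 2))
(4, 0, R7, (2,))
(5, 0, R2, (0, 2))
(6, 0, R1, (0, 2))
(6, 0, R8, (0, 2))
(7, 0, R2, (0, 1))
(7, 3, R6, (0, 2))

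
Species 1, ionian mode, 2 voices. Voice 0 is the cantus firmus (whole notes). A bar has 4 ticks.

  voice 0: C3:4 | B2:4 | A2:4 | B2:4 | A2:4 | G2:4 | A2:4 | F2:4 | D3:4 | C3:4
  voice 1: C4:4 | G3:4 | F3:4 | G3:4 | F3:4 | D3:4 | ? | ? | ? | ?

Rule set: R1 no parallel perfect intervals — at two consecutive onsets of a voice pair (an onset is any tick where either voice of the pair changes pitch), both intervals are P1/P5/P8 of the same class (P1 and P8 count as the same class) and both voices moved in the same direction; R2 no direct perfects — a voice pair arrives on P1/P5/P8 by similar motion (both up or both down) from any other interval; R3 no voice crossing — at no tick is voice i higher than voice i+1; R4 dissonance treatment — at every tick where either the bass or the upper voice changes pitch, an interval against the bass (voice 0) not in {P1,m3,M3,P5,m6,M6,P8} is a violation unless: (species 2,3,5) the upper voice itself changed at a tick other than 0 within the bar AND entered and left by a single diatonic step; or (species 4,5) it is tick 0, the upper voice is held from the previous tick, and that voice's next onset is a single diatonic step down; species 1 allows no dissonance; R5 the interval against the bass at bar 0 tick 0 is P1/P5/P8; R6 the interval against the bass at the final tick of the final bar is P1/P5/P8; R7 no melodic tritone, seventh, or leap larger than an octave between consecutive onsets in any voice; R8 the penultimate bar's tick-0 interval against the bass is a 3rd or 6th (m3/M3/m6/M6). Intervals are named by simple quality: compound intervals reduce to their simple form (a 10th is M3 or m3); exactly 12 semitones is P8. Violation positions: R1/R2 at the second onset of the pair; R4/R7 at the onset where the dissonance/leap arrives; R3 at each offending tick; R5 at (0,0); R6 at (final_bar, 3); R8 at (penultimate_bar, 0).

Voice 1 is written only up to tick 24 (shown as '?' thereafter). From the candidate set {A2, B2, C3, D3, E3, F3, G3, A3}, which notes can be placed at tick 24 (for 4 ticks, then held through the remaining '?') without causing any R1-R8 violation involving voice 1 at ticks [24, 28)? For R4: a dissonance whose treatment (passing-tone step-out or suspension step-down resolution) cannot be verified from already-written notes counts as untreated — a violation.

{A2, C3, F3}

A2: legal
B2: violates R4
C3: legal
D3: violates R4
E3: violates R1
F3: legal
G3: violates R4
A3: violates R2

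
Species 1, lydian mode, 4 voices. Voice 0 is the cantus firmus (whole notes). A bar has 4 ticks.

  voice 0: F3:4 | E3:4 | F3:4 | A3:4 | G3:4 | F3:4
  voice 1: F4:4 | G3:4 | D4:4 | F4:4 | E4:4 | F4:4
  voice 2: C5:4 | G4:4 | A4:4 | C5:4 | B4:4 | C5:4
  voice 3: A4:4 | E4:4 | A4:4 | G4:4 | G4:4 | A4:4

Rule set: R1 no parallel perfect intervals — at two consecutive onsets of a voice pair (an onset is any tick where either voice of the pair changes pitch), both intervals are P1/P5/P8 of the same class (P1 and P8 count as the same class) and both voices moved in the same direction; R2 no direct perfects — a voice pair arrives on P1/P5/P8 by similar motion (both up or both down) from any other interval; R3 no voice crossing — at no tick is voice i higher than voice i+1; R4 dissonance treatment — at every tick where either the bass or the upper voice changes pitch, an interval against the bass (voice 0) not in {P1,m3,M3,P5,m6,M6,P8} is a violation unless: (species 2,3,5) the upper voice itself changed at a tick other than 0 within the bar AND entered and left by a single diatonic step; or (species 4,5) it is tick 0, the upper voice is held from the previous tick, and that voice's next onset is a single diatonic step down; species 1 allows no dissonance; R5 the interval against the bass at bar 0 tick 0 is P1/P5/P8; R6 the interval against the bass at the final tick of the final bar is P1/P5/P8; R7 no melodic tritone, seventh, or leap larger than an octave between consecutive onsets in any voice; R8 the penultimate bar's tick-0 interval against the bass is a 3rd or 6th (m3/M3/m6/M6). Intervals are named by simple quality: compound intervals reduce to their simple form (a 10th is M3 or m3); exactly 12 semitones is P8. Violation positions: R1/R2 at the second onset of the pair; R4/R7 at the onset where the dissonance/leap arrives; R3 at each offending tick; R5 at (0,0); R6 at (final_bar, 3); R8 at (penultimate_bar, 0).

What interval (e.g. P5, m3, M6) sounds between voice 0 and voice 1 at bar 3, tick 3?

voice 0=A3 voice 1=F4 -> m6

m6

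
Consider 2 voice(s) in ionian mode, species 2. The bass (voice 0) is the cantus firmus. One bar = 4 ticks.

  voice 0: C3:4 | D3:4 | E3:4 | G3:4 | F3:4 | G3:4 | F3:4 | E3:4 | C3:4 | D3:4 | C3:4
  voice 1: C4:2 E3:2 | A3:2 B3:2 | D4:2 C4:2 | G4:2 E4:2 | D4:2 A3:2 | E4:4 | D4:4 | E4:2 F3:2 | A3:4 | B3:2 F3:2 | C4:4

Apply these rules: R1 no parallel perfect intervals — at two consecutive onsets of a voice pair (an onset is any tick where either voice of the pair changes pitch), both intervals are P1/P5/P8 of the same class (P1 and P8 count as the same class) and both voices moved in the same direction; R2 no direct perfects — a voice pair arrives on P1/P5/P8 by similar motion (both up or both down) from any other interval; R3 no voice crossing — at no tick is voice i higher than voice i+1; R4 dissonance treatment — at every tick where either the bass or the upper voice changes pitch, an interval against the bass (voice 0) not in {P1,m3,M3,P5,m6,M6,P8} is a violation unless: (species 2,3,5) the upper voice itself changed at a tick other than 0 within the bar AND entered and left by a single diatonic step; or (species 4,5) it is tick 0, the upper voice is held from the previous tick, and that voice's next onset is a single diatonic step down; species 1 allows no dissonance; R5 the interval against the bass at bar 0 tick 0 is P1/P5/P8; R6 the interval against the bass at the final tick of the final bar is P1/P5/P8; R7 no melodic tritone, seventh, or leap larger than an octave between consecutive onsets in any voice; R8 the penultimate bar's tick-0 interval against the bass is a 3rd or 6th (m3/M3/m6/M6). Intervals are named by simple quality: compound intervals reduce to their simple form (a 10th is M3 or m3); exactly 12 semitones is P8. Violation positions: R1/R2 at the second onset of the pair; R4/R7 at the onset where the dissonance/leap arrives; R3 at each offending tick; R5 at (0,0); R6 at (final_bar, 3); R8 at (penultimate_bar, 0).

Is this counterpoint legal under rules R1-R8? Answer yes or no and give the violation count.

No (6 violations)

bar 0: v0=C3 v1=C4 (P8)
bar 1: v0=D3 v1=A3 (P5)
bar 2: v0=E3 v1=D4 (m7)
bar 3: v0=G3 v1=G4 (P8)
bar 4: v0=F3 v1=D4 (M6)
bar 5: v0=G3 v1=E4 (M6)
bar 6: v0=F3 v1=D4 (M6)
bar 7: v0=E3 v1=E4 (P8)
bar 8: v0=C3 v1=A3 (M6)
bar 9: v0=D3 v1=B3 (M6)
bar 10: v0=C3 v1=C4 (P8)
  R2 @ bar1.0: C3/E3 M3 -> D3/A3 P5 similar
  R4 @ bar2.0: E3/D4 m7 untreated
  R2 @ bar3.0: E3/C4 m6 -> G3/G4 P8 similar
  R4 @ bar7.2: E3/F3 m2 untreated
  R7 @ bar7.2: E4->F3 leap 11st
  R7 @ bar9.2: B3->F3 leap 6st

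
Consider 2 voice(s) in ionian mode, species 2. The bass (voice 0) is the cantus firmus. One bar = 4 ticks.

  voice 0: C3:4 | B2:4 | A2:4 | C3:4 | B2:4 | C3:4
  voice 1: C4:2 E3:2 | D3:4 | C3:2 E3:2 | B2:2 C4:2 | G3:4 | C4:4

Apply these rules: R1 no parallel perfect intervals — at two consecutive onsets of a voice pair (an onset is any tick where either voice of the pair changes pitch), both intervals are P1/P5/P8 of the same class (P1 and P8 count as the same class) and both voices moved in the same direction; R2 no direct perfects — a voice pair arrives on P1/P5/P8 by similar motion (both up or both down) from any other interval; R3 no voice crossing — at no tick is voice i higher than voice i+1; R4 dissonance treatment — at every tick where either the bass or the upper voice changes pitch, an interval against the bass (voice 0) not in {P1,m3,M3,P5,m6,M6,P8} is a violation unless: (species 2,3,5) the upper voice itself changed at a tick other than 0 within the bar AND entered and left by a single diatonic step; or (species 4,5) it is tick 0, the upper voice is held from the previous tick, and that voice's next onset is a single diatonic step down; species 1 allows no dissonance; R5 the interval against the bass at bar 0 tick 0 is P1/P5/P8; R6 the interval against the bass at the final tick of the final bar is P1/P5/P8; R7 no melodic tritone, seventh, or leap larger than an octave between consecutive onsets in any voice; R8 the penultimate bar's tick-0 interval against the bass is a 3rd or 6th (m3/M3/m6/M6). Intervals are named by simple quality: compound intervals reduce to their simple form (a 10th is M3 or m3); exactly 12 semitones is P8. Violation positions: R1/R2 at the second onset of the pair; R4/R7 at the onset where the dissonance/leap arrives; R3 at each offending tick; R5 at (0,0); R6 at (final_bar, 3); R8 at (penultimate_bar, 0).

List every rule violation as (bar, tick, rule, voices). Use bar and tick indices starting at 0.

bar 0: v0=C3 v1=C4 downbeat P8
bar 1: v0=B2 v1=D3 downbeat m3
bar 2: v0=A2 v1=C3 downbeat m3
bar 3: v0=C3 v1=B2 downbeat m2
bar 4: v0=B2 v1=G3 downbeat m6
bar 5: v0=C3 v1=C4 downbeat P8
  -> R3 @ bar 3 tick 0 v(0, 1): C3 above B2
  -> R4 @ bar 3 tick 0 v(0, 1): C3/B2 m2 untreated
  -> R3 @ bar 3 tick 1 v(0, 1): C3 above B2
  -> R7 @ bar 3 tick 2 v(1,): B2->C4 leap 13st
  -> R2 @ bar 5 tick 0 v(0, 1): B2/G3 m6 -> C3/C4 P8 similar

(3, 0, R3, (0, 1))
(3, 0, R4, (0, 1))
(3, 1, R3, (0, 1))
(3, 2, R7, (1,))
(5, 0, R2, (0, 1))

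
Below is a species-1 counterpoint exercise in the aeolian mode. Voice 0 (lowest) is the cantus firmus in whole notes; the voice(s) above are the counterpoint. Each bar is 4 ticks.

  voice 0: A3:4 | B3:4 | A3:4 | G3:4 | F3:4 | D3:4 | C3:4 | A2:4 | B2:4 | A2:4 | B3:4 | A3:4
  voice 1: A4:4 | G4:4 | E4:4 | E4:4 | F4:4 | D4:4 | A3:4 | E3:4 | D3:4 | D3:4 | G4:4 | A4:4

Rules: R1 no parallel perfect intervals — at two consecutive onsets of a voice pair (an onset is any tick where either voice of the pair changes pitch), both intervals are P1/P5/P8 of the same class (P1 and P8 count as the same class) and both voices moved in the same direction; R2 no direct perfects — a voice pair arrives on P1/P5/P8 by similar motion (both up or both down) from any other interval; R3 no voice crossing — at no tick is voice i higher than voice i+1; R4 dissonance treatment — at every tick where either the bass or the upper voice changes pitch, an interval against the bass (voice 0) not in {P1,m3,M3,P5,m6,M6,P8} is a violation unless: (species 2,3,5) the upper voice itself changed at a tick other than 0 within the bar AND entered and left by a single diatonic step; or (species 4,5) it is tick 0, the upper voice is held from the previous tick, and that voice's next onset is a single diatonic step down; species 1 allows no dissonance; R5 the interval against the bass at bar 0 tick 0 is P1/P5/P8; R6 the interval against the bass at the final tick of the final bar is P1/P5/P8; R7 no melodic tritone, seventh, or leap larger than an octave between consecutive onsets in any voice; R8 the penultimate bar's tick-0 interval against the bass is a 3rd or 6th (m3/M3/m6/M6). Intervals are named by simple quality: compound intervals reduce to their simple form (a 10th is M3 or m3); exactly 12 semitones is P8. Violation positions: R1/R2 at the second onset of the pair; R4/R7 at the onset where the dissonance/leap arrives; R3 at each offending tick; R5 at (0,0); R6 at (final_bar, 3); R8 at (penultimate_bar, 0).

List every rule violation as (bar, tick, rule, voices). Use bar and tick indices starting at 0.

bar 0: v0=A3 v1=A4 downbeat P8
bar 1: v0=B3 v1=G4 downbeat m6
bar 2: v0=A3 v1=E4 downbeat P5
bar 3: v0=G3 v1=E4 downbeat M6
bar 4: v0=F3 v1=F4 downbeat P8
bar 5: v0=D3 v1=D4 downbeat P8
bar 6: v0=C3 v1=A3 downbeat M6
bar 7: v0=A2 v1=E3 downbeat P5
bar 8: v0=B2 v1=D3 downbeat m3
bar 9: v0=A2 v1=D3 downbeat P4
bar 10: v0=B3 v1=G4 downbeat m6
bar 11: v0=A3 v1=A4 downbeat P8
  -> R2 @ bar 2 tick 0 v(0, 1): B3/G4 m6 -> A3/E4 P5 similar
  -> R1 @ bar 5 tick 0 v(0, 1): F3/F4 P8 -> D3/D4 P8 similar
  -> R2 @ bar 7 tick 0 v(0, 1): C3/A3 M6 -> A2/E3 P5 similar
  -> R4 @ bar 9 tick 0 v(0, 1): A2/D3 P4 untreated
  -> R7 @ bar 10 tick 0 v(0,): A2->B3 leap 14st
  -> R7 @ bar 10 tick 0 v(1,): D3->G4 leap 17st

(2, 0, R2, (0, 1))
(5, 0, R1, (0, 1))
(7, 0, R2, (0, 1))
(9, 0, R4, (0, 1))
(10, 0, R7, (0,))
(10, 0, R7, (1,))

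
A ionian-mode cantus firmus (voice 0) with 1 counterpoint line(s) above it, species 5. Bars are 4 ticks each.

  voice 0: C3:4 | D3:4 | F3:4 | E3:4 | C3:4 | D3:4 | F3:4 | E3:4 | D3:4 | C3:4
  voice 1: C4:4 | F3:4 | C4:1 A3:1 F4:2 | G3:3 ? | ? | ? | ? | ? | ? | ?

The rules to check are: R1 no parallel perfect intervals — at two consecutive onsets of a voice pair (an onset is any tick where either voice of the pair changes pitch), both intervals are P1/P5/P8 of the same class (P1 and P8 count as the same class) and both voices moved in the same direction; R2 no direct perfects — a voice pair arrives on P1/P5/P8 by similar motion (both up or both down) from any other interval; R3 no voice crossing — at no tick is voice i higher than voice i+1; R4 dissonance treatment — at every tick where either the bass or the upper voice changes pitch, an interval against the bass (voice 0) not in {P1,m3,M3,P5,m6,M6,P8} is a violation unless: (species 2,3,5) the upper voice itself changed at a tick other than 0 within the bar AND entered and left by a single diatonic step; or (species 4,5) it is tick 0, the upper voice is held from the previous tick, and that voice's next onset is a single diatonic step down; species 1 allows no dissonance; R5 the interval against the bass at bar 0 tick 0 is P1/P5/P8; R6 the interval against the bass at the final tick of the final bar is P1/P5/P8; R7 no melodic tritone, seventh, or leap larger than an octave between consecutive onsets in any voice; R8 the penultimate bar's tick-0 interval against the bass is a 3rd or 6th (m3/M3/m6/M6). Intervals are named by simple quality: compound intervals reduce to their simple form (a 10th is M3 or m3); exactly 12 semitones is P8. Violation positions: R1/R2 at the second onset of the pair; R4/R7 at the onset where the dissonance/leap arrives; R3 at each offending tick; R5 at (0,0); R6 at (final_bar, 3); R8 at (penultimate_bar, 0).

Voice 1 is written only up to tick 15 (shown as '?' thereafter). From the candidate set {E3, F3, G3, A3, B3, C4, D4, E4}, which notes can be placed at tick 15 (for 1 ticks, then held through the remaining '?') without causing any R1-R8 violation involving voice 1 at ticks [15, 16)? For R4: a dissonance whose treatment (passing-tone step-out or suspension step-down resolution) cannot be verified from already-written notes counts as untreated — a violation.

E3: legal
F3: violates R4
G3: legal
A3: violates R4
B3: legal
C4: legal
D4: violates R4
E4: legal

{B3, C4, E3, E4, G3}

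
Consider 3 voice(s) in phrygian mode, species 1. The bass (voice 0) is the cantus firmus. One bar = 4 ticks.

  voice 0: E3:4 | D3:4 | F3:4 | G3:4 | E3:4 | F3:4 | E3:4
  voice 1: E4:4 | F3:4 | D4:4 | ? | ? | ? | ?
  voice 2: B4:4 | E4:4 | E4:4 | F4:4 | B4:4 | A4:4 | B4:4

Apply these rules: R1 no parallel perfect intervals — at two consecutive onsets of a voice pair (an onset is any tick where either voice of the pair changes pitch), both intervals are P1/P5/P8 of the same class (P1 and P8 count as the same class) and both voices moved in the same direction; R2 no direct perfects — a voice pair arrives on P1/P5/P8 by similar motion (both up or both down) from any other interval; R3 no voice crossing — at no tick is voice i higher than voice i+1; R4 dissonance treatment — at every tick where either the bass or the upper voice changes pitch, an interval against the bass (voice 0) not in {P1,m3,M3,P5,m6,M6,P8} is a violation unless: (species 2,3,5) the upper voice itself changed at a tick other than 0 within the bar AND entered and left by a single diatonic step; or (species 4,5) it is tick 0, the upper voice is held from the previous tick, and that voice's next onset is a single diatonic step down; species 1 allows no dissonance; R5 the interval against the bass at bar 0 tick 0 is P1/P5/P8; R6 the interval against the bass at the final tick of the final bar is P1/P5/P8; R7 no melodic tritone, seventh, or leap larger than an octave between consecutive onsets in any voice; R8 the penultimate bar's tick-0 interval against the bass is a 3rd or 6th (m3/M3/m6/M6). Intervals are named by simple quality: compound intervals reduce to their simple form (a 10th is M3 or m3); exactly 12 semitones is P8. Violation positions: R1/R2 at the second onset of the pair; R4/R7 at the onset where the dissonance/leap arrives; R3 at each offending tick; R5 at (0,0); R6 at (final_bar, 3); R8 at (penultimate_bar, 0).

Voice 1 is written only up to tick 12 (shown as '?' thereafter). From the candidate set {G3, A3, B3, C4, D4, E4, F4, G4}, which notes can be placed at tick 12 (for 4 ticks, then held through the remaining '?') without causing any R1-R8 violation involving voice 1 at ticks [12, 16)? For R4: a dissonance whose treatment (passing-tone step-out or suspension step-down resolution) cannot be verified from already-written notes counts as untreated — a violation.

{B3, D4, E4, G3}

G3: legal
A3: violates R4
B3: legal
C4: violates R4
D4: legal
E4: legal
F4: violates R2,R4
G4: violates R2,R3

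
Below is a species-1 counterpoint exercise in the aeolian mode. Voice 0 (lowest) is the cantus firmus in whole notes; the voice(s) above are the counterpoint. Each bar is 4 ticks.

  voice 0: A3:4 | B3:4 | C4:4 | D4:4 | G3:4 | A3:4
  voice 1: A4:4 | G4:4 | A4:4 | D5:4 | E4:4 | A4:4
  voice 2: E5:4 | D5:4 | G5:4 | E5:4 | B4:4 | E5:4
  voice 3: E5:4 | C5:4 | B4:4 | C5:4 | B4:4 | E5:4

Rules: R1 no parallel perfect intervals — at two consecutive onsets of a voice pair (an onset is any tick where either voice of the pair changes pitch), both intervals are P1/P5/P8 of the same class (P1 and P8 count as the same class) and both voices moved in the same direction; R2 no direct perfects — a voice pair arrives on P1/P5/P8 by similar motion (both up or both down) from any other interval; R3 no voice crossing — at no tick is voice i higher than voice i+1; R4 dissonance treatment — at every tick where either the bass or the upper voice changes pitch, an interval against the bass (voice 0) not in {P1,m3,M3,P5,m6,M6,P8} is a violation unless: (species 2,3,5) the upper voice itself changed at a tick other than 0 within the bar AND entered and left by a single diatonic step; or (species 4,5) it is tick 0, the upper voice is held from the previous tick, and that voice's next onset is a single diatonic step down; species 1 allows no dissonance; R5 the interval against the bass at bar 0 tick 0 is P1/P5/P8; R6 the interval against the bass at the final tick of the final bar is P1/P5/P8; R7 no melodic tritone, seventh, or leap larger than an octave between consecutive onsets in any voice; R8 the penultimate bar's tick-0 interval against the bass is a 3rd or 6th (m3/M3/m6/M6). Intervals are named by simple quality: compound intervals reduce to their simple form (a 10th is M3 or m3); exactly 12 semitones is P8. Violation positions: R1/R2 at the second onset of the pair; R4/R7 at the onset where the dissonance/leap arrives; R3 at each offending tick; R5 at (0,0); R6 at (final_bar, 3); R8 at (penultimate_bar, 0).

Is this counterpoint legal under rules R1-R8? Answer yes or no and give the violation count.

No (29 violations)

bar 0: v0=A3 v1=A4 v2=E5 v3=E5 (P5)
bar 1: v0=B3 v1=G4 v2=D5 v3=C5 (m2)
bar 2: v0=C4 v1=A4 v2=G5 v3=B4 (M7)
bar 3: v0=D4 v1=D5 v2=E5 v3=C5 (m7)
bar 4: v0=G3 v1=E4 v2=B4 v3=B4 (M3)
bar 5: v0=A3 v1=A4 v2=E5 v3=E5 (P5)
  R1 @ bar1.0: A4/E5 P5 -> G4/D5 P5 similar
  R3 @ bar1.0: D5 above C5
  R4 @ bar1.0: B3/C5 m2 untreated
  R3 @ bar1.1: D5 above C5
  R3 @ bar1.2: D5 above C5
  R3 @ bar1.3: D5 above C5
  R2 @ bar2.0: B3/D5 m3 -> C4/G5 P5 similar
  R3 @ bar2.0: G5 above B4
  R4 @ bar2.0: C4/B4 M7 untreated
  R3 @ bar2.1: G5 above B4
  R3 @ bar2.2: G5 above B4
  R3 @ bar2.3: G5 above B4
  R2 @ bar3.0: C4/A4 M6 -> D4/D5 P8 similar
  R3 @ bar3.0: E5 above C5
  R4 @ bar3.0: D4/E5 M2 untreated
  R4 @ bar3.0: D4/C5 m7 untreated
  R3 @ bar3.1: E5 above C5
  R3 @ bar3.2: E5 above C5
  R3 @ bar3.3: E5 above C5
  R2 @ bar4.0: D5/E5 M2 -> E4/B4 P5 similar
  R2 @ bar4.0: D5/C5 M2 -> E4/B4 P5 similar
  R2 @ bar4.0: E5/C5 M3 -> B4/B4 P1 similar
  R7 @ bar4.0: D5->E4 leap 10st
  R1 @ bar5.0: E4/B4 P5 -> A4/E5 P5 similar
  R1 @ bar5.0: E4/B4 P5 -> A4/E5 P5 similar
  R1 @ bar5.0: B4/B4 P1 -> E5/E5 P1 similar
  R2 @ bar5.0: G3/E4 M6 -> A3/A4 P8 similar
  R2 @ bar5.0: G3/B4 M3 -> A3/E5 P5 similar
  R2 @ bar5.0: G3/B4 M3 -> A3/E5 P5 similar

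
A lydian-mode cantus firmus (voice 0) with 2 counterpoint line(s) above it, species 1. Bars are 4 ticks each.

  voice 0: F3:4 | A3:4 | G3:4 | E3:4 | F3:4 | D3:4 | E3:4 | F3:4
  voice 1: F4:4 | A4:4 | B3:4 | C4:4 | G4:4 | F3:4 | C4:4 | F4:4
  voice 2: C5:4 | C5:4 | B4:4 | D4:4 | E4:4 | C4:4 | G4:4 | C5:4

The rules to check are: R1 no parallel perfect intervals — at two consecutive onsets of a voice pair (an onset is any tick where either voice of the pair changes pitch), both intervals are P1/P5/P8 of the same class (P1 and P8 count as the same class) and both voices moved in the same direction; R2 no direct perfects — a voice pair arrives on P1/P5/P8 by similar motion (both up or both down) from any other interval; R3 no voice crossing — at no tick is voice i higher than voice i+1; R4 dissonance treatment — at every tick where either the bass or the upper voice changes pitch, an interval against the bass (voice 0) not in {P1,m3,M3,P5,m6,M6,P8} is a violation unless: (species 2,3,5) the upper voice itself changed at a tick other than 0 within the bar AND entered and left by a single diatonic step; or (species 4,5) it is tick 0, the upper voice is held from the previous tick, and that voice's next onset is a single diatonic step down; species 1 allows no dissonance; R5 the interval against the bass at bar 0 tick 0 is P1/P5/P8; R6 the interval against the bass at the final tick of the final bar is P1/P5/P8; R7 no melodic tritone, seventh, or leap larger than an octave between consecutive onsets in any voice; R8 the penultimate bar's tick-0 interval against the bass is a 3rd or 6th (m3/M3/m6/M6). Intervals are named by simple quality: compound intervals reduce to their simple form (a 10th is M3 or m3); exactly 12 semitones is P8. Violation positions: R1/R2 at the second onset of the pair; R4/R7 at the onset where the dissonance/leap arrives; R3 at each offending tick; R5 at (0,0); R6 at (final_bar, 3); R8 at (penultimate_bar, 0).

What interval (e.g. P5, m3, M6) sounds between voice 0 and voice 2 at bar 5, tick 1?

voice 0=D3 voice 2=C4 -> m7

m7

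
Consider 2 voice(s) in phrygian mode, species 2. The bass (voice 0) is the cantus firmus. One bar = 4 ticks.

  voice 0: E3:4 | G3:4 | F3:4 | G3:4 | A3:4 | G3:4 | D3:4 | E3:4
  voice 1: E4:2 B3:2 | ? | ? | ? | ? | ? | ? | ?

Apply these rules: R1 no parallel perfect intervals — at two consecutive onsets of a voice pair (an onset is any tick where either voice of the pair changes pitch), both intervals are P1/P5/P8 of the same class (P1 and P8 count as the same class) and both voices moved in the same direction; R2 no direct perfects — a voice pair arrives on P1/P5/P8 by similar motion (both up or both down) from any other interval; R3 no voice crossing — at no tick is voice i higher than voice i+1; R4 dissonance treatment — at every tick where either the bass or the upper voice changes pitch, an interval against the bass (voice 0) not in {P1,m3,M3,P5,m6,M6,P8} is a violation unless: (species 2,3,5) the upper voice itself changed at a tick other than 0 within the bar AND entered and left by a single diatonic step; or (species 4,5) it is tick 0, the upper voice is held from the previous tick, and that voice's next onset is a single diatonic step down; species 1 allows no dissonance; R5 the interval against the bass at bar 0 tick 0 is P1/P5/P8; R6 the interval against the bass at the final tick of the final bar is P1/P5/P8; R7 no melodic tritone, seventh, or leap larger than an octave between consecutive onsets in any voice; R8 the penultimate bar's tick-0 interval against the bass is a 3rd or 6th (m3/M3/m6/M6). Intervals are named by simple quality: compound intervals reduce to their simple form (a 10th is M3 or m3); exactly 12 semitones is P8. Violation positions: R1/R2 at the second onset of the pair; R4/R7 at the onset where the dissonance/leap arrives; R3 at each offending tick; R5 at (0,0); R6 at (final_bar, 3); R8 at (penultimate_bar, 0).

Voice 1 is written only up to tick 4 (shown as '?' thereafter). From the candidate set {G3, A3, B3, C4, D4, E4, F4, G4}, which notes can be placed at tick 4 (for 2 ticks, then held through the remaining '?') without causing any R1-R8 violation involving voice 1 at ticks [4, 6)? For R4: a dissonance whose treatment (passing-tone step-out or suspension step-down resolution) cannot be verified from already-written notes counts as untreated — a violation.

{B3, E4, G3}

G3: legal
A3: violates R4
B3: legal
C4: violates R4
D4: violates R1
E4: legal
F4: violates R4,R7
G4: violates R2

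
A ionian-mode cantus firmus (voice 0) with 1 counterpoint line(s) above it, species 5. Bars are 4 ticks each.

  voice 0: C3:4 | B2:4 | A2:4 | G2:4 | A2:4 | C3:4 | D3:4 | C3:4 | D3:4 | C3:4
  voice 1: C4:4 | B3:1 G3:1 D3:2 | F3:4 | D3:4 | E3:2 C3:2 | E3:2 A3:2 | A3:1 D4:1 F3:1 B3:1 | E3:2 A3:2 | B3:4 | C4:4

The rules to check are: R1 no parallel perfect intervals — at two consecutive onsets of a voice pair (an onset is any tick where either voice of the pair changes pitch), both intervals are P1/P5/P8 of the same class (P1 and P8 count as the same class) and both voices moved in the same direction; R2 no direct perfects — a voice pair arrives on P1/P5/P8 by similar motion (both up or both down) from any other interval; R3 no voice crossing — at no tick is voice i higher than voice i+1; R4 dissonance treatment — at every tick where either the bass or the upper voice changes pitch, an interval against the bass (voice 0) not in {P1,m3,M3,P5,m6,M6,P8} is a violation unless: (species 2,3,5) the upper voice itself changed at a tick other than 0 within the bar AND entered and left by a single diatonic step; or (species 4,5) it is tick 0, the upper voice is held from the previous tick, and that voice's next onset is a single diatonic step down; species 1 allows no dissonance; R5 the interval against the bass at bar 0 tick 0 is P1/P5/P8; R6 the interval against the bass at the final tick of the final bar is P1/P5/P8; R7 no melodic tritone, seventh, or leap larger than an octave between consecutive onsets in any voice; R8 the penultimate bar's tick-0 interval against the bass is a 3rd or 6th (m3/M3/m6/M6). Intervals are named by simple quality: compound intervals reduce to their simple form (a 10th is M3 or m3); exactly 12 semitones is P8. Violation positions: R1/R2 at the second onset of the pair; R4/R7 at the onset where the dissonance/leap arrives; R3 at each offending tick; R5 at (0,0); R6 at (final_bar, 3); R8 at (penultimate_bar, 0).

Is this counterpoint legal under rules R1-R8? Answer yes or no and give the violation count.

No (4 violations)

bar 0: v0=C3 v1=C4 (P8)
bar 1: v0=B2 v1=B3 (P8)
bar 2: v0=A2 v1=F3 (m6)
bar 3: v0=G2 v1=D3 (P5)
bar 4: v0=A2 v1=E3 (P5)
bar 5: v0=C3 v1=E3 (M3)
bar 6: v0=D3 v1=A3 (P5)
bar 7: v0=C3 v1=E3 (M3)
bar 8: v0=D3 v1=B3 (M6)
bar 9: v0=C3 v1=C4 (P8)
  R1 @ bar1.0: C3/C4 P8 -> B2/B3 P8 similar
  R2 @ bar3.0: A2/F3 m6 -> G2/D3 P5 similar
  R1 @ bar4.0: G2/D3 P5 -> A2/E3 P5 similar
  R7 @ bar6.3: F3->B3 leap 6st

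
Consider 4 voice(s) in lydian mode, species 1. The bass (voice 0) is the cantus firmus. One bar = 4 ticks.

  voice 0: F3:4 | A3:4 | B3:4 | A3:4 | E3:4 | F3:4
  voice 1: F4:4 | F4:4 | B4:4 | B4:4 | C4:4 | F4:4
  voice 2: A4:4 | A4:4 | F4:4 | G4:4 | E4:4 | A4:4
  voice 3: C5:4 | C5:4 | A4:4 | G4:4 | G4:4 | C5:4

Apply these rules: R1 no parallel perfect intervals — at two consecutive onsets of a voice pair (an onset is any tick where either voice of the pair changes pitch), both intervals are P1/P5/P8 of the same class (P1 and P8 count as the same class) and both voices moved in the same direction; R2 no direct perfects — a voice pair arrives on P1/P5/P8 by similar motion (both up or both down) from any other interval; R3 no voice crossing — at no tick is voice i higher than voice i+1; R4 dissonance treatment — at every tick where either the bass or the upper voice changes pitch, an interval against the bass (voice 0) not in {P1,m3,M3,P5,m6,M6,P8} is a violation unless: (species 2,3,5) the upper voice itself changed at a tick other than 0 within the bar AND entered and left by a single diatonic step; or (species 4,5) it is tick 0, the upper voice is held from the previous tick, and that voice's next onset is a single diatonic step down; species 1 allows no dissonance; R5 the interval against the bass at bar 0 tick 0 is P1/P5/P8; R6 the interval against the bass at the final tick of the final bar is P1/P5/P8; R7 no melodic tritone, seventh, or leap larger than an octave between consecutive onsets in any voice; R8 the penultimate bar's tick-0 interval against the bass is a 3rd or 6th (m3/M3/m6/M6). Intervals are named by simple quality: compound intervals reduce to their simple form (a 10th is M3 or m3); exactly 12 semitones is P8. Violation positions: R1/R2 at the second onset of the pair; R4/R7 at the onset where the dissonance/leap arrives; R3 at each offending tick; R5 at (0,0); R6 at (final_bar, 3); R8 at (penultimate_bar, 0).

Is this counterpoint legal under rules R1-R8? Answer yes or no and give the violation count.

bar 0: v0=F3 v1=F4 v2=A4 v3=C5 (P5)
bar 1: v0=A3 v1=F4 v2=A4 v3=C5 (m3)
bar 2: v0=B3 v1=B4 v2=F4 v3=A4 (m7)
bar 3: v0=A3 v1=B4 v2=G4 v3=G4 (m7)
bar 4: v0=E3 v1=C4 v2=E4 v3=G4 (m3)
bar 5: v0=F3 v1=F4 v2=A4 v3=C5 (P5)
  R5 @ bar0.0: opens on M3
  R2 @ bar2.0: A3/F4 m6 -> B3/B4 P8 similar
  R3 @ bar2.0: B4 above F4
  R4 @ bar2.0: B3/F4 TT untreated
  R4 @ bar2.0: B3/A4 m7 untreated
  R7 @ bar2.0: F4->B4 leap 6st
  R3 @ bar2.1: B4 above F4
  R3 @ bar2.2: B4 above F4
  R3 @ bar2.3: B4 above F4
  R3 @ bar3.0: B4 above G4
  R4 @ bar3.0: A3/B4 M2 untreated
  R4 @ bar3.0: A3/G4 m7 untreated
  R4 @ bar3.0: A3/G4 m7 untreated
  R3 @ bar3.1: B4 above G4
  R3 @ bar3.2: B4 above G4
  R3 @ bar3.3: B4 above G4
  R2 @ bar4.0: A3/G4 m7 -> E3/E4 P8 similar
  R7 @ bar4.0: B4->C4 leap 11st
  R8 @ bar4.0: penult P8 not 3rd/6th
  R1 @ bar5.0: C4/G4 P5 -> F4/C5 P5 similar
  R2 @ bar5.0: E3/C4 m6 -> F3/F4 P8 similar
  R2 @ bar5.0: E3/G4 m3 -> F3/C5 P5 similar
  R6 @ bar5.3: closes on M3

No (23 violations)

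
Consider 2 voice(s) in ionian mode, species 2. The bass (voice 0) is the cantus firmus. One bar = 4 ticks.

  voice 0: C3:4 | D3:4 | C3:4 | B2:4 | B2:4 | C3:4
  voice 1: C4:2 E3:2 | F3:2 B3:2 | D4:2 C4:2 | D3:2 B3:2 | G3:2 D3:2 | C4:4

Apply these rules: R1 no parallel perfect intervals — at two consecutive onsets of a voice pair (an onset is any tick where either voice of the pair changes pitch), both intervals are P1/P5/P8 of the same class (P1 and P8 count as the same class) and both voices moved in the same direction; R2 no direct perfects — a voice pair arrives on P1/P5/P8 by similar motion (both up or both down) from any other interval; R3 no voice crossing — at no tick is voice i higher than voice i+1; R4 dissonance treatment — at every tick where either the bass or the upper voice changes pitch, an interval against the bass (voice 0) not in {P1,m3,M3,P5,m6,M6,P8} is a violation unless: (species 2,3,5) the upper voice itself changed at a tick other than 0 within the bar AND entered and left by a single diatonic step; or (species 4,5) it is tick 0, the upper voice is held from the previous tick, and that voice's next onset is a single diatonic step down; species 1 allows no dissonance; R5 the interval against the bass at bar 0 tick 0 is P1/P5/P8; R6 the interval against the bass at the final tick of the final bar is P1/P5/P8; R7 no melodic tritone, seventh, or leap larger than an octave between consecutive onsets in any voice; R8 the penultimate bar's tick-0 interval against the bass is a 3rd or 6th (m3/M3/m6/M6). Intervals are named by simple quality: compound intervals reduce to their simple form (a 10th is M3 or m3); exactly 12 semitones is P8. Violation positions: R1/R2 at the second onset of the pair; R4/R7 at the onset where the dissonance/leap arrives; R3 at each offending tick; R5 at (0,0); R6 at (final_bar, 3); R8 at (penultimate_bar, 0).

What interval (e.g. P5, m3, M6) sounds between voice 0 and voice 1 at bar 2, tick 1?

voice 0=C3 voice 1=D4 -> M2

M2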